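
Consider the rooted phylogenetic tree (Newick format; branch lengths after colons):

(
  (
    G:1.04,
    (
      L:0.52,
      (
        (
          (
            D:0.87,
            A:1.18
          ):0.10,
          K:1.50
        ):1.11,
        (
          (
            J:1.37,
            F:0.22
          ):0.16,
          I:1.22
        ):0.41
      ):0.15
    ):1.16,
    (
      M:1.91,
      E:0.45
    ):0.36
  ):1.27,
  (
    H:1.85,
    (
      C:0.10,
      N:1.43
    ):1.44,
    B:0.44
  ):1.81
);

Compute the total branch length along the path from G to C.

5.66

The path runs G → … → MRCA → … → C; the MRCA is the root of the tree.
Branch lengths along that path: 1.04 + 1.27 + 1.81 + 1.44 + 0.10 = 5.66.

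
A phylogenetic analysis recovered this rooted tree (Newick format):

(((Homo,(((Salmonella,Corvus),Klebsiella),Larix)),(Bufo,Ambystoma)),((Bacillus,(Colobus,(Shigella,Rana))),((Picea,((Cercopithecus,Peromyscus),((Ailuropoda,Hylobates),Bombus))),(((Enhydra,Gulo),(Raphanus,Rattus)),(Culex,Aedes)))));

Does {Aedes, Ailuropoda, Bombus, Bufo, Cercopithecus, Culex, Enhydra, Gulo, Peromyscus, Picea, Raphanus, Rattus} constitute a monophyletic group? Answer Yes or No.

No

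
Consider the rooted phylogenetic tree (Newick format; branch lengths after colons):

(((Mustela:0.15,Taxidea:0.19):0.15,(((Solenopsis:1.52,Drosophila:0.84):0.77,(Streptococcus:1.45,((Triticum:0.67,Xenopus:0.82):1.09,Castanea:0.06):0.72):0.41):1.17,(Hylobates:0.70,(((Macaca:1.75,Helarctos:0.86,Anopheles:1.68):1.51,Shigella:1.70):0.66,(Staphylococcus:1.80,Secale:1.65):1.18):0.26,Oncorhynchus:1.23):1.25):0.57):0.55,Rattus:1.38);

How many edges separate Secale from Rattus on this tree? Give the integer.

7

The MRCA of Secale and Rattus is the root of the tree.
From Secale up to that node: 6 branches. From Rattus up to the same node: 1 branch. Total: 6 + 1 = 7.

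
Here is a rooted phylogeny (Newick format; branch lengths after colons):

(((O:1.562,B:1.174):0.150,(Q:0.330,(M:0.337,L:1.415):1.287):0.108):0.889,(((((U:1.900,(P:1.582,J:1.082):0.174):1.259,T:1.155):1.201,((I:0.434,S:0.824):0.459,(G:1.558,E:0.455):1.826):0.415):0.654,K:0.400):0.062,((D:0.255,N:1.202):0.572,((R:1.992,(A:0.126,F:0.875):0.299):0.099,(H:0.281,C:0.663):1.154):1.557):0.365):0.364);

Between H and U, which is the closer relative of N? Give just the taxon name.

The MRCA of N and H subtends ((D,N),((R,(A,F)),(H,C))) (7 taxa).
The MRCA of N and U subtends (((((U,(P,J)),T),((I,S),(G,E))),K),((D,N),((R,(A,F)),(H,C)))) (16 taxa).
The first is nested inside the second, so N shares a more recent common ancestor with H.

H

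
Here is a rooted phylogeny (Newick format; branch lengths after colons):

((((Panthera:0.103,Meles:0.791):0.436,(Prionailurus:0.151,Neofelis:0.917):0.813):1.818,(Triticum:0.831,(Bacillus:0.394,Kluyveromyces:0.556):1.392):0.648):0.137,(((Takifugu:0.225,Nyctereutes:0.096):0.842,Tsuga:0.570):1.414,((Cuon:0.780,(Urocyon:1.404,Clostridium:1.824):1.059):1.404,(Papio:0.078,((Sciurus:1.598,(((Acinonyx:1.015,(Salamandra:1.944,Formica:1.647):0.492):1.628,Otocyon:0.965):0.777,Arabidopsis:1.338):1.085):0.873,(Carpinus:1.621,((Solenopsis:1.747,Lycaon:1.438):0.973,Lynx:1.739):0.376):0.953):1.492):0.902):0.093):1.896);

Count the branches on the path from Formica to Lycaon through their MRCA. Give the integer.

10

The MRCA of Formica and Lycaon is the node subtending ((Sciurus,(((Acinonyx,(Salamandra,Formica)),Otocyon),Arabidopsis)),(Carpinus,((Solenopsis,Lycaon),Lynx))).
From Formica up to that node: 6 branches. From Lycaon up to the same node: 4 branches. Total: 6 + 4 = 10.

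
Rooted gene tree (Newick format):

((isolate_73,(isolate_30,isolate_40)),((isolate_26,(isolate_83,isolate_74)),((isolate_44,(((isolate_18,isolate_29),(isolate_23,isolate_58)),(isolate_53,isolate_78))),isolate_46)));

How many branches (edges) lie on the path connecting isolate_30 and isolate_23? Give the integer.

10

The MRCA of isolate_30 and isolate_23 is the root of the tree.
From isolate_30 up to that node: 3 branches. From isolate_23 up to the same node: 7 branches. Total: 3 + 7 = 10.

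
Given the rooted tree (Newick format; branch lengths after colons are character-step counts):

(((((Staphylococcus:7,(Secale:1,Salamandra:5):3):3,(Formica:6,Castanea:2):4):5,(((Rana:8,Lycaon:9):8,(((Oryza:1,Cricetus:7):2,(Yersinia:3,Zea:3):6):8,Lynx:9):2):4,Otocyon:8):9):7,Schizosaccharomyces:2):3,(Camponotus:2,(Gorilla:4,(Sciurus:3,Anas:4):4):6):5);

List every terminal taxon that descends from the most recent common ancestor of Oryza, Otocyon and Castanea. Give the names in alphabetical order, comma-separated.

Castanea, Cricetus, Formica, Lycaon, Lynx, Oryza, Otocyon, Rana, Salamandra, Secale, Staphylococcus, Yersinia, Zea

Tracing Oryza: it sits inside (Oryza,Cricetus).
Tracing Otocyon: it sits inside (((Rana,Lycaon),(((Oryza,Cricetus),(Yersinia,Zea)),Lynx)),Otocyon).
Tracing Castanea: it sits inside (Formica,Castanea).
The smallest clade enclosing all 3 is (((Staphylococcus,(Secale,Salamandra)),(Formica,Castanea)),(((Rana,Lycaon),(((Oryza,Cricetus),(Yersinia,Zea)),Lynx)),Otocyon)); the answer is its 13 terminal taxa in alphabetical order.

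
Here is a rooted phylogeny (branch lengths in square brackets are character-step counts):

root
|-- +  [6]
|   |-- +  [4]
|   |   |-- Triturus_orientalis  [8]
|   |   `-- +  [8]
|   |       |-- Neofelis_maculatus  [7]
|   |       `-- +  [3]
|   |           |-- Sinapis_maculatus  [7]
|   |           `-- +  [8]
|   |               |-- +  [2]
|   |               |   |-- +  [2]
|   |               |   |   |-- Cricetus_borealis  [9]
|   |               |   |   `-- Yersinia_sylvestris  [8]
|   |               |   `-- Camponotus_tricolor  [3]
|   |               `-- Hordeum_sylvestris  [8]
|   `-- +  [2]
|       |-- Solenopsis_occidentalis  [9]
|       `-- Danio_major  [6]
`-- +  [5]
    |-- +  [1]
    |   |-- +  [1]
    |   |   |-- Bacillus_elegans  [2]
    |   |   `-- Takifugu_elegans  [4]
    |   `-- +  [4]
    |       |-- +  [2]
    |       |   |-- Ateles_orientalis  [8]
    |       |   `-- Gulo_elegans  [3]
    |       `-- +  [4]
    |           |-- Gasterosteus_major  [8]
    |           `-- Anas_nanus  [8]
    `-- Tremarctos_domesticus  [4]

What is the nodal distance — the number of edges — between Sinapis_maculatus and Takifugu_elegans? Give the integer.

9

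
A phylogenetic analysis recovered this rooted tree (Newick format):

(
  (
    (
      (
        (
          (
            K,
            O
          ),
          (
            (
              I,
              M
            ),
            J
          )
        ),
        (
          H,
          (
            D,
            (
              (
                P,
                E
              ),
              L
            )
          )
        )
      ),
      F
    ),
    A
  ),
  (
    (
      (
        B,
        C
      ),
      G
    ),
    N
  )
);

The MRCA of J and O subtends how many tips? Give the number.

The MRCA of J and O is the node subtending ((K,O),((I,M),J)).
That clade contains 5 terminal taxa: I, J, K, M, O.

5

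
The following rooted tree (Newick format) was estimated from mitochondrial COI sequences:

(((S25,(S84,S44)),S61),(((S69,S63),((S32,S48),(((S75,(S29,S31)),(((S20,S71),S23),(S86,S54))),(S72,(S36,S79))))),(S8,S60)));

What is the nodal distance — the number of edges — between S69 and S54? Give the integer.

8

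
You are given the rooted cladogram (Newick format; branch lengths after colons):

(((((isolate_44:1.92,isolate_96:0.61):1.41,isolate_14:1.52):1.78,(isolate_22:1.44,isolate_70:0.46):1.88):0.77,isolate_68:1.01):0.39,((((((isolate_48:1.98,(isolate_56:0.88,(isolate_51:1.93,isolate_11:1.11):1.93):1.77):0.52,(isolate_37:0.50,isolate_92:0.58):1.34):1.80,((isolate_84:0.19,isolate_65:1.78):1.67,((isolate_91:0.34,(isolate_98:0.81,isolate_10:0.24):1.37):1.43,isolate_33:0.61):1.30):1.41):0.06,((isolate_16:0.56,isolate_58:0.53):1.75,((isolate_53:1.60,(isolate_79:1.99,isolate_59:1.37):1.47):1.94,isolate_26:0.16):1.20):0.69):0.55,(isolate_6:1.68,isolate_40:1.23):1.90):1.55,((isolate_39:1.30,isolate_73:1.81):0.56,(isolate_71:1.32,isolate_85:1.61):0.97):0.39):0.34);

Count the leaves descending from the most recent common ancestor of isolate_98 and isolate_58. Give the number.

The MRCA of isolate_98 and isolate_58 is the node subtending ((((isolate_48,(isolate_56,(isolate_51,isolate_11))),(isolate_37,isolate_92)),((isolate_84,isolate_65),((isolate_91,(isolate_98,isolate_10)),isolate_33))),((isolate_16,isolate_58),((isolate_53,(isolate_79,isolate_59)),isolate_26))).
That clade contains 18 terminal taxa: isolate_10, isolate_11, isolate_16, isolate_26, isolate_33, isolate_37, isolate_48, isolate_51, isolate_53, isolate_56, isolate_58, isolate_59, isolate_65, isolate_79, isolate_84, isolate_91, isolate_92, isolate_98.

18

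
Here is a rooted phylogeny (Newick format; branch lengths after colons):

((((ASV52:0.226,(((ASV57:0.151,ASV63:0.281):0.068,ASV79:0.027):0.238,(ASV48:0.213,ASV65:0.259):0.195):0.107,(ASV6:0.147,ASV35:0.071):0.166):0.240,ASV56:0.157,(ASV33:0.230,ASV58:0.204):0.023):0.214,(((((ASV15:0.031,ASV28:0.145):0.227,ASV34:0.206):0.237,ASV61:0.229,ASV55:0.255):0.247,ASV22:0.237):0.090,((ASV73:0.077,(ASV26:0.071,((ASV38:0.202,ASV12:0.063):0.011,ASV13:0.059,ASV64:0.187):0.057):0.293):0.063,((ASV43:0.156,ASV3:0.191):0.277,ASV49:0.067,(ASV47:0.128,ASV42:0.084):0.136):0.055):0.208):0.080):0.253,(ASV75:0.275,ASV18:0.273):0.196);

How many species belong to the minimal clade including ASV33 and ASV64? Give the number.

The MRCA of ASV33 and ASV64 is the node subtending (((ASV52,(((ASV57,ASV63),ASV79),(ASV48,ASV65)),(ASV6,ASV35)),ASV56,(ASV33,ASV58)),(((((ASV15,ASV28),ASV34),ASV61,ASV55),ASV22),((ASV73,(ASV26,((ASV38,ASV12),ASV13,ASV64))),((ASV43,ASV3),ASV49,(ASV47,ASV42))))).
That clade contains 28 terminal taxa: ASV12, ASV13, ASV15, ASV22, ASV26, ASV28, ASV3, ASV33, ASV34, ASV35, ASV38, ASV42, ASV43, ASV47, ASV48, ASV49, ASV52, ASV55, ASV56, ASV57, ASV58, ASV6, ASV61, ASV63, ASV64, ASV65, ASV73, ASV79.

28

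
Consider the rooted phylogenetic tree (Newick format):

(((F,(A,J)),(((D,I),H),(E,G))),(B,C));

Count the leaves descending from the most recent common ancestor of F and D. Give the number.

The MRCA of F and D is the node subtending ((F,(A,J)),(((D,I),H),(E,G))).
That clade contains 8 terminal taxa: A, D, E, F, G, H, I, J.

8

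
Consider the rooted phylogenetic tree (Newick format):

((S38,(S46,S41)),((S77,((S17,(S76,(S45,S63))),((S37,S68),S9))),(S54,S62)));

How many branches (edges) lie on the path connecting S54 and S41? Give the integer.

The MRCA of S54 and S41 is the root of the tree.
From S54 up to that node: 3 branches. From S41 up to the same node: 3 branches. Total: 3 + 3 = 6.

6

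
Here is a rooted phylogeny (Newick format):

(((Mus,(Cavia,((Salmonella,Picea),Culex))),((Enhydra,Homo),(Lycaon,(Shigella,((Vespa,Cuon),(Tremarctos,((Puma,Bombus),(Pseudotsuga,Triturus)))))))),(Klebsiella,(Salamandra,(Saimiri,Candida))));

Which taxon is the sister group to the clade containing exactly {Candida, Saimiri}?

Salamandra

The clade containing exactly {Candida, Saimiri} attaches to the tree at the node subtending (Salamandra,(Saimiri,Candida)).
The other lineage descending from that same node — the sister group — is the single tip Salamandra.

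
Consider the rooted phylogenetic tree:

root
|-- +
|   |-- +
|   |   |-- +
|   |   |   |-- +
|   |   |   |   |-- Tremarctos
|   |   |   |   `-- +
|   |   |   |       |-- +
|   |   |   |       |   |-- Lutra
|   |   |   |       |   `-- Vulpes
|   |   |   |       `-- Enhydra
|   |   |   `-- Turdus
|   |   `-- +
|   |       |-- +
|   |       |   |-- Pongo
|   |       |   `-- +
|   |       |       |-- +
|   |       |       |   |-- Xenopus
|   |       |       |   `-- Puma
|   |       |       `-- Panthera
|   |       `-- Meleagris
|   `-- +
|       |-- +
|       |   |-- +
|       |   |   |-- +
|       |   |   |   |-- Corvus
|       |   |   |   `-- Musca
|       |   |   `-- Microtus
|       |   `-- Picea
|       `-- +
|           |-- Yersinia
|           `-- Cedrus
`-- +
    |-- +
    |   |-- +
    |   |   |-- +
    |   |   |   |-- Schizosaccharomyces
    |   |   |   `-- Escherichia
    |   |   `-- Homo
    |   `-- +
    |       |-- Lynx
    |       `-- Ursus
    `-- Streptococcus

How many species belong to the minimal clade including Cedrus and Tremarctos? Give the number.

The MRCA of Cedrus and Tremarctos is the node subtending ((((Tremarctos,((Lutra,Vulpes),Enhydra)),Turdus),((Pongo,((Xenopus,Puma),Panthera)),Meleagris)),((((Corvus,Musca),Microtus),Picea),(Yersinia,Cedrus))).
That clade contains 16 terminal taxa: Cedrus, Corvus, Enhydra, Lutra, Meleagris, Microtus, Musca, Panthera, Picea, Pongo, Puma, Tremarctos, Turdus, Vulpes, Xenopus, Yersinia.

16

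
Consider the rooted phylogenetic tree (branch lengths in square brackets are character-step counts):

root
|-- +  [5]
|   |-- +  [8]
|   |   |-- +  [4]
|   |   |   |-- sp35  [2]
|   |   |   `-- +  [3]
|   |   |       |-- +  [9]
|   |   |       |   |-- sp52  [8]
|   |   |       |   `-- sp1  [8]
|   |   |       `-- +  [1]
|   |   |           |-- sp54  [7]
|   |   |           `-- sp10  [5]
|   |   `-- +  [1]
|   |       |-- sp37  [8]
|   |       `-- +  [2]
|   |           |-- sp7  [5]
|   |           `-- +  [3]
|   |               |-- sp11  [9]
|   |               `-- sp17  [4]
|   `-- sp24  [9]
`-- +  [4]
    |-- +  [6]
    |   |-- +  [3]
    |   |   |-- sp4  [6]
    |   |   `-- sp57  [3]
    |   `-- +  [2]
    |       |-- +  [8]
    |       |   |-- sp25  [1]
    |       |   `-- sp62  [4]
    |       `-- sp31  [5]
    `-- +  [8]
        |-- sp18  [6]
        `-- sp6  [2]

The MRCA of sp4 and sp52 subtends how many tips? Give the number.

The MRCA of sp4 and sp52 is the root, so the clade is the entire tree.
That clade contains 17 terminal taxa: sp1, sp10, sp11, sp17, sp18, sp24, sp25, sp31, sp35, sp37, sp4, sp52, sp54, sp57, sp6, sp62, sp7.

17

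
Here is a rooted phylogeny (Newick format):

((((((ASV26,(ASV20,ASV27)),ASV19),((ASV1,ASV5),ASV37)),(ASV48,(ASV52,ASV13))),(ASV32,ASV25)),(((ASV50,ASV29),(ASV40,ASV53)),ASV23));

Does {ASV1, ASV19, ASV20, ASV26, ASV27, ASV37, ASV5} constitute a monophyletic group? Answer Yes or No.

Yes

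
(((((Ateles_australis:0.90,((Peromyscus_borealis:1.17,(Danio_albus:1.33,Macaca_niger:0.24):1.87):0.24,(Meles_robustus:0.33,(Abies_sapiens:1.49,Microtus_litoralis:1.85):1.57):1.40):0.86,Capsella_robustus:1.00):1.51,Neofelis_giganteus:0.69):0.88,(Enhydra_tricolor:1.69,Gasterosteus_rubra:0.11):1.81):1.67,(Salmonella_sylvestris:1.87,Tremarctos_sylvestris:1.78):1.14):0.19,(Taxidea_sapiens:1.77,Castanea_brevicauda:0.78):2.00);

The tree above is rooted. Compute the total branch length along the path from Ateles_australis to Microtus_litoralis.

6.58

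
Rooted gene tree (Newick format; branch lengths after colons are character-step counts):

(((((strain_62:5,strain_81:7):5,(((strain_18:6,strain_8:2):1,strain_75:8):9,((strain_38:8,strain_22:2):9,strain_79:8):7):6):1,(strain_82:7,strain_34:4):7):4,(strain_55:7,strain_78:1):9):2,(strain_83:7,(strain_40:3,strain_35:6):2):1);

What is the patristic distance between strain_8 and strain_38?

36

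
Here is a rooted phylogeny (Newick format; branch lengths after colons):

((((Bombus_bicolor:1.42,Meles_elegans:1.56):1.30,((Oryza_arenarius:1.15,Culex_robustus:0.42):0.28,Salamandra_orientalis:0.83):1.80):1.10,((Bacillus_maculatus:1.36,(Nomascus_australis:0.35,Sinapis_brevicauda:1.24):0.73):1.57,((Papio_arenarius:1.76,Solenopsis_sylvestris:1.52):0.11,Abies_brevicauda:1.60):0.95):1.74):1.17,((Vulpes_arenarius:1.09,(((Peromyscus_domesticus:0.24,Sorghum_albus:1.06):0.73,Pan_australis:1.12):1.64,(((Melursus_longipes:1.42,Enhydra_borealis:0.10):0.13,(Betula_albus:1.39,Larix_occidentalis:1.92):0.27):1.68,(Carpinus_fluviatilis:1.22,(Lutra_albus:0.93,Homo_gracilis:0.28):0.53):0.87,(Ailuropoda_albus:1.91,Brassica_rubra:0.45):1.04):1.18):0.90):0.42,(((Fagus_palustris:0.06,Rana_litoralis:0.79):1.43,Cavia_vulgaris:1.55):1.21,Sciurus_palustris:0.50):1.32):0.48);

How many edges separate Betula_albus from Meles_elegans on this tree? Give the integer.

11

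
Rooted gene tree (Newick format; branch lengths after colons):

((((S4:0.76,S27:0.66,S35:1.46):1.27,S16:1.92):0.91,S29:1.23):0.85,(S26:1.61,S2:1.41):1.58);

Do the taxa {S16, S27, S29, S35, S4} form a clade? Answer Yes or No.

The most recent common ancestor of these taxa subtends (((S4,S27,S35),S16),S29).
That clade has exactly 5 tips — every listed taxon and nothing else — so the group is monophyletic.

Yes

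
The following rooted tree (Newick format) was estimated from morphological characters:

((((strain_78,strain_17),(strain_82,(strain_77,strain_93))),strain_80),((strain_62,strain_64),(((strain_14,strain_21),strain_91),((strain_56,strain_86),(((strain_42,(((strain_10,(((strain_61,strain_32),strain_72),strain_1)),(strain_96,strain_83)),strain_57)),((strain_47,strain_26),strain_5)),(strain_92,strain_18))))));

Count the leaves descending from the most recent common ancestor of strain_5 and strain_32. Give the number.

12

The MRCA of strain_5 and strain_32 is the node subtending ((strain_42,(((strain_10,(((strain_61,strain_32),strain_72),strain_1)),(strain_96,strain_83)),strain_57)),((strain_47,strain_26),strain_5)).
That clade contains 12 terminal taxa: strain_1, strain_10, strain_26, strain_32, strain_42, strain_47, strain_5, strain_57, strain_61, strain_72, strain_83, strain_96.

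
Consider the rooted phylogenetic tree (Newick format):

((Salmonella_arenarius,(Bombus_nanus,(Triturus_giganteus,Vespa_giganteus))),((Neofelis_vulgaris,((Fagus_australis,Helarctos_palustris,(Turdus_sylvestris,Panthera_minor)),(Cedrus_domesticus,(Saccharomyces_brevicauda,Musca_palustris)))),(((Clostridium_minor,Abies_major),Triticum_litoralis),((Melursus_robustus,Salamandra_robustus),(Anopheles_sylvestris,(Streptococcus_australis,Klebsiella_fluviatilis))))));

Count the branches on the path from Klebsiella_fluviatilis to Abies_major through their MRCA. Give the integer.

The MRCA of Klebsiella_fluviatilis and Abies_major is the node subtending (((Clostridium_minor,Abies_major),Triticum_litoralis),((Melursus_robustus,Salamandra_robustus),(Anopheles_sylvestris,(Streptococcus_australis,Klebsiella_fluviatilis)))).
From Klebsiella_fluviatilis up to that node: 4 branches. From Abies_major up to the same node: 3 branches. Total: 4 + 3 = 7.

7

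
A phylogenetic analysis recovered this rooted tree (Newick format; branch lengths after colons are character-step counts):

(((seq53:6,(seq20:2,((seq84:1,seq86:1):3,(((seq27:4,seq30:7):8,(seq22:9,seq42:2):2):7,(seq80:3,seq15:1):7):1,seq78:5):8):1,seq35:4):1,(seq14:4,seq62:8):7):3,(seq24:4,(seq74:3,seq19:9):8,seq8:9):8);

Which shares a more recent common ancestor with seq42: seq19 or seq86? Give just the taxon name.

The MRCA of seq42 and seq86 subtends ((seq84,seq86),(((seq27,seq30),(seq22,seq42)),(seq80,seq15)),seq78) (9 taxa).
The MRCA of seq42 and seq19 is the root, subtending the entire tree (18 taxa).
The first is nested inside the second, so seq42 shares a more recent common ancestor with seq86.

seq86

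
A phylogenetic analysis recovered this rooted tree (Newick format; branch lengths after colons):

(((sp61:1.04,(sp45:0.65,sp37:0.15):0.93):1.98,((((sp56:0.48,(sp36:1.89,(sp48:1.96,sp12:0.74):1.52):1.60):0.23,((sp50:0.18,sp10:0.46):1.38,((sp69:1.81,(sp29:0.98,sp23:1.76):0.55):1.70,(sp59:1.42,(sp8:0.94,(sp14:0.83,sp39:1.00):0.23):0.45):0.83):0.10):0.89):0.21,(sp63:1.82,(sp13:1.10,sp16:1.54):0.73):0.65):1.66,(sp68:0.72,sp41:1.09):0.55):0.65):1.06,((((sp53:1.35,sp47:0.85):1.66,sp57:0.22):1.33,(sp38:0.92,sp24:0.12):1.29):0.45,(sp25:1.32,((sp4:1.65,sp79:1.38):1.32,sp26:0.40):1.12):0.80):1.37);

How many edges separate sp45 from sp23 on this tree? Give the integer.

11

The MRCA of sp45 and sp23 is the node subtending ((sp61,(sp45,sp37)),((((sp56,(sp36,(sp48,sp12))),((sp50,sp10),((sp69,(sp29,sp23)),(sp59,(sp8,(sp14,sp39)))))),(sp63,(sp13,sp16))),(sp68,sp41))).
From sp45 up to that node: 3 branches. From sp23 up to the same node: 8 branches. Total: 3 + 8 = 11.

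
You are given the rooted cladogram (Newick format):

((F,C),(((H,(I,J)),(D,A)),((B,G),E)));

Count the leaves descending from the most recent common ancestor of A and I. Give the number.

5

The MRCA of A and I is the node subtending ((H,(I,J)),(D,A)).
That clade contains 5 terminal taxa: A, D, H, I, J.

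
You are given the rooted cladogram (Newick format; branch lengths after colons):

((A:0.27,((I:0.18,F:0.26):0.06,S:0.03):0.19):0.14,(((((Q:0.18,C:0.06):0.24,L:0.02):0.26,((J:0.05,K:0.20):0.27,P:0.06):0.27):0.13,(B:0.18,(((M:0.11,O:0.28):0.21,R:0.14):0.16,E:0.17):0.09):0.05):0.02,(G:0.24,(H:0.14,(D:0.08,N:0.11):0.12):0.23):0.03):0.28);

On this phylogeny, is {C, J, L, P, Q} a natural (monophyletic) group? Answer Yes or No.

The MRCA of the listed taxa subtends (((Q,C),L),((J,K),P)).
That clade also contains K, which is not in the proposed group, so the group is not monophyletic.

No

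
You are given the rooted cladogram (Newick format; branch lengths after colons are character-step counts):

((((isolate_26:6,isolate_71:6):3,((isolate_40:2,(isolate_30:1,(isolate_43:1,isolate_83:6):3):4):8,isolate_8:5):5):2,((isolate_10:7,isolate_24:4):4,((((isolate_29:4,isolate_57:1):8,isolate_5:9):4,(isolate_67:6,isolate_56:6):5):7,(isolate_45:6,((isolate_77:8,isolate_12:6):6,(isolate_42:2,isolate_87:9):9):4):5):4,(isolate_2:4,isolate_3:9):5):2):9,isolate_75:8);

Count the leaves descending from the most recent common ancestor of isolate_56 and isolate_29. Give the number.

5

The MRCA of isolate_56 and isolate_29 is the node subtending (((isolate_29,isolate_57),isolate_5),(isolate_67,isolate_56)).
That clade contains 5 terminal taxa: isolate_29, isolate_5, isolate_56, isolate_57, isolate_67.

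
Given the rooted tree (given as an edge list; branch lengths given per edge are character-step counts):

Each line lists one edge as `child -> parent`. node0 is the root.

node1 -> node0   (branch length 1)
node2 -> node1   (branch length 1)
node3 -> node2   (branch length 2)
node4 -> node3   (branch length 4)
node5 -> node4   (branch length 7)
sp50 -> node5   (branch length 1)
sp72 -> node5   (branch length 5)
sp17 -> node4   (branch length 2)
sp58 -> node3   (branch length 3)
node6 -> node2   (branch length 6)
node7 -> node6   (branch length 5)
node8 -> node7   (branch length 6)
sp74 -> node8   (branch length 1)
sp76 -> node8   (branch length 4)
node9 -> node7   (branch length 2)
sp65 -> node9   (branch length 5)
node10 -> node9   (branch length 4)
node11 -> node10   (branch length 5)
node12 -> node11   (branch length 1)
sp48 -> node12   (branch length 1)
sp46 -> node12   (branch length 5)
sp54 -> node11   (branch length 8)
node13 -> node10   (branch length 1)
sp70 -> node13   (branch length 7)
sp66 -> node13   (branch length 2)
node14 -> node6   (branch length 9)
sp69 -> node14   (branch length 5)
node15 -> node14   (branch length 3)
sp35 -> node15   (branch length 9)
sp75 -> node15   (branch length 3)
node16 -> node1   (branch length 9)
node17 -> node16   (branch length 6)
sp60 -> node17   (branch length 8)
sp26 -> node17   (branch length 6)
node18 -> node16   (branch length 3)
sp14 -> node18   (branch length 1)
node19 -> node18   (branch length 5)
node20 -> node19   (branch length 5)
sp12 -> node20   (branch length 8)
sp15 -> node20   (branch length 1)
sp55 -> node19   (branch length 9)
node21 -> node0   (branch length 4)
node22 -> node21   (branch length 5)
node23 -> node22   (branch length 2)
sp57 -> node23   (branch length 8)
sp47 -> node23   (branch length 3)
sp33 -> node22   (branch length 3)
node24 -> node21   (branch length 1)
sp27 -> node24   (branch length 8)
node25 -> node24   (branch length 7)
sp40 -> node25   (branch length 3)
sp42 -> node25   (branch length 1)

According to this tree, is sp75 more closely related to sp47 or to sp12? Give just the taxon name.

The MRCA of sp75 and sp12 subtends (((((sp50,sp72),sp17),sp58),(((sp74,sp76),(sp65,(((sp48,sp46),sp54),(sp70,sp66)))),(sp69,(sp35,sp75)))),((sp60,sp26),(sp14,((sp12,sp15),sp55)))) (21 taxa).
The MRCA of sp75 and sp47 is the root, subtending the entire tree (27 taxa).
The first is nested inside the second, so sp75 shares a more recent common ancestor with sp12.

sp12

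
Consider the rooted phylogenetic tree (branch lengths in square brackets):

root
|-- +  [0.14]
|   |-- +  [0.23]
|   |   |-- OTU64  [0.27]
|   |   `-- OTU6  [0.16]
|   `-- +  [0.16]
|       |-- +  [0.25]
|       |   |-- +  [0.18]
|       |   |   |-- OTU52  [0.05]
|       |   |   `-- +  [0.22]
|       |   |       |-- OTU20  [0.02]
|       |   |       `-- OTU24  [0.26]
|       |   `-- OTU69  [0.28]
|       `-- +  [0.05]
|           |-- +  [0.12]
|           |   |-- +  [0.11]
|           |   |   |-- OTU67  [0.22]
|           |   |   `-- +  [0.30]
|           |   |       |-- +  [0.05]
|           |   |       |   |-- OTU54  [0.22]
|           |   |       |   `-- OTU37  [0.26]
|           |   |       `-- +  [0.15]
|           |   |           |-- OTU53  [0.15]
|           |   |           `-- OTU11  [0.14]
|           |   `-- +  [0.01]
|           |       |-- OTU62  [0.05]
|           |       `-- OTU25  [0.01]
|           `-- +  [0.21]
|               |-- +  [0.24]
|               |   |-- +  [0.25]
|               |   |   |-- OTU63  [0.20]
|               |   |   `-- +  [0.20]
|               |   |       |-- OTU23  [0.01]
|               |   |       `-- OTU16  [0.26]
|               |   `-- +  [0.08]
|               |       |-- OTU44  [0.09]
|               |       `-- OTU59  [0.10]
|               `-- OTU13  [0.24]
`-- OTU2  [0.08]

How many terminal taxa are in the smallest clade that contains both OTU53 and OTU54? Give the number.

The MRCA of OTU53 and OTU54 is the node subtending ((OTU54,OTU37),(OTU53,OTU11)).
That clade contains 4 terminal taxa: OTU11, OTU37, OTU53, OTU54.

4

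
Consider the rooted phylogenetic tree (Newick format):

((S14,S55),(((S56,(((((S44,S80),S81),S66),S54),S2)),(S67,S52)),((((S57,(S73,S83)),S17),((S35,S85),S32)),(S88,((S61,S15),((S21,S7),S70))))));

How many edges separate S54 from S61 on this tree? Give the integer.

The MRCA of S54 and S61 is the node subtending (((S56,(((((S44,S80),S81),S66),S54),S2)),(S67,S52)),((((S57,(S73,S83)),S17),((S35,S85),S32)),(S88,((S61,S15),((S21,S7),S70))))).
From S54 up to that node: 5 branches. From S61 up to the same node: 5 branches. Total: 5 + 5 = 10.

10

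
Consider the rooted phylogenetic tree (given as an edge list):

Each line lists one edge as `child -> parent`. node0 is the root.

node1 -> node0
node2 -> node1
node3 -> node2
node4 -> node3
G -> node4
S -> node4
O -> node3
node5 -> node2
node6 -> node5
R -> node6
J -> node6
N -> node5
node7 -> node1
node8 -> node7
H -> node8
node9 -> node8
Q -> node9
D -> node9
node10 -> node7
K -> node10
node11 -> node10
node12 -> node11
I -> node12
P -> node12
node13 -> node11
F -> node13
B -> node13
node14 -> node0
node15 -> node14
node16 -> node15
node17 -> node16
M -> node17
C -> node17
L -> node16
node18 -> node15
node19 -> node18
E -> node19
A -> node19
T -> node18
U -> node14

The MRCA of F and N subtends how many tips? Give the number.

14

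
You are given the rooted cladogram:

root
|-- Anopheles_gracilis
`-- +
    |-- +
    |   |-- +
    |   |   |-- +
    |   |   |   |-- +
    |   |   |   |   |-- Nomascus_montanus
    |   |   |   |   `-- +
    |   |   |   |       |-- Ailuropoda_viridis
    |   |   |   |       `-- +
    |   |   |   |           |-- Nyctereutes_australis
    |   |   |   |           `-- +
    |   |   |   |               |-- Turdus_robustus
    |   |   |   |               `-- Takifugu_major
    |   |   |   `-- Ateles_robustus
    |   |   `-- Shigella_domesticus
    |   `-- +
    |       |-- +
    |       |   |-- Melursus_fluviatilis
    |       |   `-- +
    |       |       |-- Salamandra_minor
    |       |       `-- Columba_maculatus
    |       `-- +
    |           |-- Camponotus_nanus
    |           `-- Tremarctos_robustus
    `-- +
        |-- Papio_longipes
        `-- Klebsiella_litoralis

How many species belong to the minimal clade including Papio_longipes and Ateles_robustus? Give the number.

The MRCA of Papio_longipes and Ateles_robustus is the node subtending (((((Nomascus_montanus,(Ailuropoda_viridis,(Nyctereutes_australis,(Turdus_robustus,Takifugu_major)))),Ateles_robustus),Shigella_domesticus),((Melursus_fluviatilis,(Salamandra_minor,Columba_maculatus)),(Camponotus_nanus,Tremarctos_robustus))),(Papio_longipes,Klebsiella_litoralis)).
That clade contains 14 terminal taxa: Ailuropoda_viridis, Ateles_robustus, Camponotus_nanus, Columba_maculatus, Klebsiella_litoralis, Melursus_fluviatilis, Nomascus_montanus, Nyctereutes_australis, Papio_longipes, Salamandra_minor, Shigella_domesticus, Takifugu_major, Tremarctos_robustus, Turdus_robustus.

14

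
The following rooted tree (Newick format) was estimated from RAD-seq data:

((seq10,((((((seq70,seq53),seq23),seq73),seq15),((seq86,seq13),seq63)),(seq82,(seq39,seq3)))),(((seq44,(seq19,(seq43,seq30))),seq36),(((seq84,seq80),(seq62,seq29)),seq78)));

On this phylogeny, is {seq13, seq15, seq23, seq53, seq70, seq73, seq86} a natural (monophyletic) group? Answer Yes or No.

No

The MRCA of the listed taxa subtends (((((seq70,seq53),seq23),seq73),seq15),((seq86,seq13),seq63)).
That clade also contains seq63, which is not in the proposed group, so the group is not monophyletic.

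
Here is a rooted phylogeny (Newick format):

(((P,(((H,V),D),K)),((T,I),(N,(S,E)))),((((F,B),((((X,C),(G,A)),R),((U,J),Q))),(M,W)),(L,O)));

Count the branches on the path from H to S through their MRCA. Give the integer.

The MRCA of H and S is the node subtending ((P,(((H,V),D),K)),((T,I),(N,(S,E)))).
From H up to that node: 5 branches. From S up to the same node: 4 branches. Total: 5 + 4 = 9.

9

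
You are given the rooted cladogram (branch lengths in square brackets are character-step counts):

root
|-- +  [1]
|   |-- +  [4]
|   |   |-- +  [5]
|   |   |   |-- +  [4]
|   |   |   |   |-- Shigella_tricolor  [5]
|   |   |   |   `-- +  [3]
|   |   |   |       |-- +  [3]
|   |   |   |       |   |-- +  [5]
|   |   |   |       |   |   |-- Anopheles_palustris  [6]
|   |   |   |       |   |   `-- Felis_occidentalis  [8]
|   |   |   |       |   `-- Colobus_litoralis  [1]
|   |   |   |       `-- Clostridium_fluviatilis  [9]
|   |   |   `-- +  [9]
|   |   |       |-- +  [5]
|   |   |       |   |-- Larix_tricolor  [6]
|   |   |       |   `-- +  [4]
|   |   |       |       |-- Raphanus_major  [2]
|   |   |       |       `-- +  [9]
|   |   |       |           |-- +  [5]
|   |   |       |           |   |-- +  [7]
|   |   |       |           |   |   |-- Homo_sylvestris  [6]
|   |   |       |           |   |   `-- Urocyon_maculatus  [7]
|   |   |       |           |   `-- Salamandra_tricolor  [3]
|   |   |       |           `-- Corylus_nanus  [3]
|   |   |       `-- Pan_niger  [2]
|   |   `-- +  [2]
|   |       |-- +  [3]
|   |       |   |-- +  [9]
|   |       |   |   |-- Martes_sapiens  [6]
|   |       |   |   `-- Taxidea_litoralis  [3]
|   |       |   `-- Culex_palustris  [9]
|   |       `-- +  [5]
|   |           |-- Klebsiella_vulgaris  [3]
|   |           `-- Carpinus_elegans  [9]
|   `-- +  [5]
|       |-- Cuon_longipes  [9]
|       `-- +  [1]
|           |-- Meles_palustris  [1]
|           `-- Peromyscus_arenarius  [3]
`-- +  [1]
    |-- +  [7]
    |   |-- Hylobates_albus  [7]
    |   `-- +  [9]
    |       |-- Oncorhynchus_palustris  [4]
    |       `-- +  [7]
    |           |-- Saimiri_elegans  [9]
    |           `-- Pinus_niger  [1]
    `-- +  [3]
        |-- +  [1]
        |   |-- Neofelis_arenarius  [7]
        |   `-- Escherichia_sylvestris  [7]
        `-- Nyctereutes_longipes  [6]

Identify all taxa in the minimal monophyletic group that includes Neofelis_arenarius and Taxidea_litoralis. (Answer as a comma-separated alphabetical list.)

Tracing Neofelis_arenarius: it sits inside (Neofelis_arenarius,Escherichia_sylvestris).
Tracing Taxidea_litoralis: it sits inside (Martes_sapiens,Taxidea_litoralis).
The smallest clade enclosing both is the whole tree (their MRCA is the root), so the answer is all 27 tips in alphabetical order.

Anopheles_palustris, Carpinus_elegans, Clostridium_fluviatilis, Colobus_litoralis, Corylus_nanus, Culex_palustris, Cuon_longipes, Escherichia_sylvestris, Felis_occidentalis, Homo_sylvestris, Hylobates_albus, Klebsiella_vulgaris, Larix_tricolor, Martes_sapiens, Meles_palustris, Neofelis_arenarius, Nyctereutes_longipes, Oncorhynchus_palustris, Pan_niger, Peromyscus_arenarius, Pinus_niger, Raphanus_major, Saimiri_elegans, Salamandra_tricolor, Shigella_tricolor, Taxidea_litoralis, Urocyon_maculatus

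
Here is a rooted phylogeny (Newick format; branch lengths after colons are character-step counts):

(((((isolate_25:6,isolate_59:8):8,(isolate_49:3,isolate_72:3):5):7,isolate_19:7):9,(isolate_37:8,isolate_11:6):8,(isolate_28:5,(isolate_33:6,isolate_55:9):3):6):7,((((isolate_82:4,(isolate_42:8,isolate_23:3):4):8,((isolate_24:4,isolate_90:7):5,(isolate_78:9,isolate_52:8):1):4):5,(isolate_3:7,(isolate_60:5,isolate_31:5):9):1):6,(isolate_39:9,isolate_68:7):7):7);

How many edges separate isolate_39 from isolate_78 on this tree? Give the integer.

7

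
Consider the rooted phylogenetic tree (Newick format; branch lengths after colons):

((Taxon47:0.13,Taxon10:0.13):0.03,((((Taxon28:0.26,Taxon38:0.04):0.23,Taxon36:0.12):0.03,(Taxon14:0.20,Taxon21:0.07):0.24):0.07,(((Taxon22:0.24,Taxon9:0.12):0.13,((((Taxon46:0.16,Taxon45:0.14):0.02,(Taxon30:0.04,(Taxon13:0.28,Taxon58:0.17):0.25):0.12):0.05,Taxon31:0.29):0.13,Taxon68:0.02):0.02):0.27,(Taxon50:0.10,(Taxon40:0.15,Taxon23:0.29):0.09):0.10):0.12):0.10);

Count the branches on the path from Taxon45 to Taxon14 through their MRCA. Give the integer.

10

The MRCA of Taxon45 and Taxon14 is the node subtending ((((Taxon28,Taxon38),Taxon36),(Taxon14,Taxon21)),(((Taxon22,Taxon9),((((Taxon46,Taxon45),(Taxon30,(Taxon13,Taxon58))),Taxon31),Taxon68)),(Taxon50,(Taxon40,Taxon23)))).
From Taxon45 up to that node: 7 branches. From Taxon14 up to the same node: 3 branches. Total: 7 + 3 = 10.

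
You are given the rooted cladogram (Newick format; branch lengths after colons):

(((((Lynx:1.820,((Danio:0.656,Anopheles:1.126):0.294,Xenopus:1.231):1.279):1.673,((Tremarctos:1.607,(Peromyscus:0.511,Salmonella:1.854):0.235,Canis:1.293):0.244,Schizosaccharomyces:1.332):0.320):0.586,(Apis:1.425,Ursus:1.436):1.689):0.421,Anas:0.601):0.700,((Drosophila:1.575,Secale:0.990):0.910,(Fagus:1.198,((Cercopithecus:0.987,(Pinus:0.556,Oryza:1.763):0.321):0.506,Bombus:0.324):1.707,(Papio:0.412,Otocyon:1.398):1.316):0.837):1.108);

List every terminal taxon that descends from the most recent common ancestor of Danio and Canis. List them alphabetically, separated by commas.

Anopheles, Canis, Danio, Lynx, Peromyscus, Salmonella, Schizosaccharomyces, Tremarctos, Xenopus

Tracing Danio: it sits inside (Danio,Anopheles).
Tracing Canis: it sits inside (Tremarctos,(Peromyscus,Salmonella),Canis).
The smallest clade enclosing both is ((Lynx,((Danio,Anopheles),Xenopus)),((Tremarctos,(Peromyscus,Salmonella),Canis),Schizosaccharomyces)); the answer is its 9 terminal taxa in alphabetical order.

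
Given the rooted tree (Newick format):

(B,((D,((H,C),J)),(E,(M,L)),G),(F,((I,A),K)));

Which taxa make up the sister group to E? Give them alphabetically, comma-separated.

L, M

E attaches to the tree at the node subtending (E,(M,L)).
The other lineage descending from that same node — the sister group — is (M,L); its 2 tips in alphabetical order are the answer.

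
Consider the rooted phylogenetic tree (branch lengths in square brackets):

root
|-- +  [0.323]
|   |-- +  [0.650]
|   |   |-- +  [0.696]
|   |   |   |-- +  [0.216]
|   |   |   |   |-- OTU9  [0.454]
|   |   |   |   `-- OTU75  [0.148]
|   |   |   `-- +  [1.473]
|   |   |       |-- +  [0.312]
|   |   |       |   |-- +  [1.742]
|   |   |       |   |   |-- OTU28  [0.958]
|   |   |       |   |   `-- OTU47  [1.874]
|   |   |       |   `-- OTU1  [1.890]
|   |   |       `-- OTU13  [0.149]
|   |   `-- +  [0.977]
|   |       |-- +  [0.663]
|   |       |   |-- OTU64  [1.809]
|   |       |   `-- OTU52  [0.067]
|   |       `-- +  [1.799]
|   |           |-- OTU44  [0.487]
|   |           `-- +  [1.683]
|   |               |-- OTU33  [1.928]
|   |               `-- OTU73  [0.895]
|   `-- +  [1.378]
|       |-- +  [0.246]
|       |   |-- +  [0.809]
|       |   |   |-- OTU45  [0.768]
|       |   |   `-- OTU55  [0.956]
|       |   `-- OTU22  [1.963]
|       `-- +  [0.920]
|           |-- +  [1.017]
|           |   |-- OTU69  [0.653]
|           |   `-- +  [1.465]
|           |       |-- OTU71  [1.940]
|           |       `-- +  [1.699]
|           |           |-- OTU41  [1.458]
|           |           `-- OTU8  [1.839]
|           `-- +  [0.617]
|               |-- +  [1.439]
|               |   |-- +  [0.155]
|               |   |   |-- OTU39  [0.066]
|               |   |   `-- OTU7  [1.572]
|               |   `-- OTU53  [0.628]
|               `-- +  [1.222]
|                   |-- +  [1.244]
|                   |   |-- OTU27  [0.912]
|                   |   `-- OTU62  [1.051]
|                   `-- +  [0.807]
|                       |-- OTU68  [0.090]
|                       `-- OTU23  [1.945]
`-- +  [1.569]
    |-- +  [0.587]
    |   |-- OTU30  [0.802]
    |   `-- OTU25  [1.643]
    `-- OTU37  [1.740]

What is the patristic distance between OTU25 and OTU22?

7.709

The path runs OTU25 → … → MRCA → … → OTU22; the MRCA is the root of the tree.
Branch lengths along that path: 1.643 + 0.587 + 1.569 + 0.323 + 1.378 + 0.246 + 1.963 = 7.709.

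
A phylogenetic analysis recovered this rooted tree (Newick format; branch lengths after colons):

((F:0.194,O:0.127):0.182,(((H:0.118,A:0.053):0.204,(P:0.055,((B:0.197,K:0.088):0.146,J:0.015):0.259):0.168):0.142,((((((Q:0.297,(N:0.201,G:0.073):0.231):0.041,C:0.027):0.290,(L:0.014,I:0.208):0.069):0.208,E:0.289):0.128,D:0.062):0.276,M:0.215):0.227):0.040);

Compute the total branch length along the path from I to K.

The path runs I → … → MRCA → … → K; the MRCA is the node subtending (((H,A),(P,((B,K),J))),((((((Q,(N,G)),C),(L,I)),E),D),M)).
Branch lengths along that path: 0.208 + 0.069 + 0.208 + 0.128 + 0.276 + 0.227 + 0.142 + 0.168 + 0.259 + 0.146 + 0.088 = 1.919.

1.919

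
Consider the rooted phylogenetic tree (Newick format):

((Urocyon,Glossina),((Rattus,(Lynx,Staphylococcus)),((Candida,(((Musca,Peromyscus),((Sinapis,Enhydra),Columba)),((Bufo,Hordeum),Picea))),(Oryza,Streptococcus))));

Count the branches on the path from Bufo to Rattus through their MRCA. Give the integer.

The MRCA of Bufo and Rattus is the node subtending ((Rattus,(Lynx,Staphylococcus)),((Candida,(((Musca,Peromyscus),((Sinapis,Enhydra),Columba)),((Bufo,Hordeum),Picea))),(Oryza,Streptococcus))).
From Bufo up to that node: 6 branches. From Rattus up to the same node: 2 branches. Total: 6 + 2 = 8.

8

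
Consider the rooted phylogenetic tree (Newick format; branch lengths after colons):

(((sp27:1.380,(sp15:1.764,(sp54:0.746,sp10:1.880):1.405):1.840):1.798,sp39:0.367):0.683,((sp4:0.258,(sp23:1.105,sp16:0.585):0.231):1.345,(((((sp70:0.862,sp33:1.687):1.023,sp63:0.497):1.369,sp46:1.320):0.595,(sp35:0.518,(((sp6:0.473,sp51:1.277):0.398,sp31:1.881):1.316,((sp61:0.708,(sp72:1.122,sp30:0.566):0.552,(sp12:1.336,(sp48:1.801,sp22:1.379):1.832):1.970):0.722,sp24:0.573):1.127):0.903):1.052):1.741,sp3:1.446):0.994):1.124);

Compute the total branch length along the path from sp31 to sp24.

The path runs sp31 → … → MRCA → … → sp24; the MRCA is the node subtending (((sp6,sp51),sp31),((sp61,(sp72,sp30),(sp12,(sp48,sp22))),sp24)).
Branch lengths along that path: 1.881 + 1.316 + 1.127 + 0.573 = 4.897.

4.897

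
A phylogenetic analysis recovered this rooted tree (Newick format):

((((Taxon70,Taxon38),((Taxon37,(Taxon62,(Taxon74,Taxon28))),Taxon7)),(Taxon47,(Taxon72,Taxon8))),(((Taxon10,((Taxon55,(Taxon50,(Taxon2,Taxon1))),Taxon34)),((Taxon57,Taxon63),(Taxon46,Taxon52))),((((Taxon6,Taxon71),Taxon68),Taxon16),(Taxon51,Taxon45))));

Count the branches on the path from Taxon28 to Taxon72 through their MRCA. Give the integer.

The MRCA of Taxon28 and Taxon72 is the node subtending (((Taxon70,Taxon38),((Taxon37,(Taxon62,(Taxon74,Taxon28))),Taxon7)),(Taxon47,(Taxon72,Taxon8))).
From Taxon28 up to that node: 6 branches. From Taxon72 up to the same node: 3 branches. Total: 6 + 3 = 9.

9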